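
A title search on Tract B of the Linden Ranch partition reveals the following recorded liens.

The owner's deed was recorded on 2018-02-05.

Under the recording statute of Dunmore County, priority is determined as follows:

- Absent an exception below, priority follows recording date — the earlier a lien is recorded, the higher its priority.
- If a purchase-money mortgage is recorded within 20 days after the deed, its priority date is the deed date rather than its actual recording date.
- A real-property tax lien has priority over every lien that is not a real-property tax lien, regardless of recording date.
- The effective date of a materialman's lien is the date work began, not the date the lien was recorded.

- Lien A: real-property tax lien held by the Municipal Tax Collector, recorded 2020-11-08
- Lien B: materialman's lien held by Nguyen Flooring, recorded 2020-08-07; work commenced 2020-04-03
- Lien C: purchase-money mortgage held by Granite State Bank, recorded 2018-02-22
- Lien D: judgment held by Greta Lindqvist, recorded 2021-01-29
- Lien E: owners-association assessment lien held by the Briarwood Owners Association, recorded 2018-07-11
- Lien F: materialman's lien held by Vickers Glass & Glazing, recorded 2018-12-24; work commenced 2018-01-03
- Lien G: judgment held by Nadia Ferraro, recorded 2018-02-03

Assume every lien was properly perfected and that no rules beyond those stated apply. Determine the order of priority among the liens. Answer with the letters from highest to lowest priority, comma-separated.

Effective dates: B's effective date is 2020-04-03, when work began; C was recorded within the 20-day window, so its effective date is the deed date 2018-02-05; F relates back to 2018-01-03 (work commenced).
As a real-property tax lien, A is senior to every other lien.
The other liens, earliest effective date first: F (2018-01-03), G (2018-02-03), C (2018-02-05), E (2018-07-11), B (2020-04-03), D (2021-01-29).

A, F, G, C, E, B, D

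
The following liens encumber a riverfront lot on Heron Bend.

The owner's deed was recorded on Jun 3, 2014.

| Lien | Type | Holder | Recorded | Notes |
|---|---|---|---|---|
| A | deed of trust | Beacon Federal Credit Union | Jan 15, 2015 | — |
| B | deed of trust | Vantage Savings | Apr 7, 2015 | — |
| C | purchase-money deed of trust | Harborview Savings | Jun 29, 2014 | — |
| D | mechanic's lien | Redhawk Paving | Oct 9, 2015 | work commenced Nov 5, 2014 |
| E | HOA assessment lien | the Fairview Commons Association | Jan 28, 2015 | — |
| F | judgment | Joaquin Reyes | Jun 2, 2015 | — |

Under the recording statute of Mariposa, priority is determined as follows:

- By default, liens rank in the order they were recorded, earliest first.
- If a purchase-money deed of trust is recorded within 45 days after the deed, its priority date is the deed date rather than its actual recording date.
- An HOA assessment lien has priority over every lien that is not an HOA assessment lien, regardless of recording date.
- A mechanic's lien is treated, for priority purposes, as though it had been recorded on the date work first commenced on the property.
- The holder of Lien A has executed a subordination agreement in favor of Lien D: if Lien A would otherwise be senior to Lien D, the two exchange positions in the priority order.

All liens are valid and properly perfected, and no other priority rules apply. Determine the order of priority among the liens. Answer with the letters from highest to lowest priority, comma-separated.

Effective dates after the stated exceptions: C relates back to the deed date Jun 3, 2014; D is treated as recorded Nov 5, 2014, the work-commencement date.
As an HOA assessment lien, E is senior to every other lien.
Remaining liens by effective date: C (Jun 3, 2014), D (Nov 5, 2014), A (Jan 15, 2015), B (Apr 7, 2015), F (Jun 2, 2015).
Since A is not senior to D, the subordination leaves the order unchanged.

E, C, D, A, B, F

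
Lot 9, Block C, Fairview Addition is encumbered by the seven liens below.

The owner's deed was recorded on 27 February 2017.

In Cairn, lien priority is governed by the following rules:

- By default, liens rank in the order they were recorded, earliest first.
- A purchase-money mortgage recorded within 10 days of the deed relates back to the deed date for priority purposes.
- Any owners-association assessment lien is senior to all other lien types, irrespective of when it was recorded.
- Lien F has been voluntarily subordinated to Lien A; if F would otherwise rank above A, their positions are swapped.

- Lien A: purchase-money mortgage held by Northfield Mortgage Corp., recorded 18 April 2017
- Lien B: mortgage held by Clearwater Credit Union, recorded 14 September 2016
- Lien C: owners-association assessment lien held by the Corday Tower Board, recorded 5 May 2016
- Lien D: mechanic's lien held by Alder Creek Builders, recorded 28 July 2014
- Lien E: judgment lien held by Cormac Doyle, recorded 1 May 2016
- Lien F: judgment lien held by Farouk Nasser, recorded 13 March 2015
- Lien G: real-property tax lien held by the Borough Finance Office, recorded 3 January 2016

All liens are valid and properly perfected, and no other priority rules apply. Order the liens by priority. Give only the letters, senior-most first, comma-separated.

Effective dates after the stated exceptions: A missed the 10-day window (50 days after the deed), so its recording date stands.
C, as an owners-association assessment lien, has superpriority and ranks first.
Among the remaining liens, by effective date: D (28 July 2014), F (13 March 2015), G (3 January 2016), E (1 May 2016), B (14 September 2016), A (18 April 2017).
The subordination applies — F was senior to A — so F and A swap.

C, D, A, G, E, B, F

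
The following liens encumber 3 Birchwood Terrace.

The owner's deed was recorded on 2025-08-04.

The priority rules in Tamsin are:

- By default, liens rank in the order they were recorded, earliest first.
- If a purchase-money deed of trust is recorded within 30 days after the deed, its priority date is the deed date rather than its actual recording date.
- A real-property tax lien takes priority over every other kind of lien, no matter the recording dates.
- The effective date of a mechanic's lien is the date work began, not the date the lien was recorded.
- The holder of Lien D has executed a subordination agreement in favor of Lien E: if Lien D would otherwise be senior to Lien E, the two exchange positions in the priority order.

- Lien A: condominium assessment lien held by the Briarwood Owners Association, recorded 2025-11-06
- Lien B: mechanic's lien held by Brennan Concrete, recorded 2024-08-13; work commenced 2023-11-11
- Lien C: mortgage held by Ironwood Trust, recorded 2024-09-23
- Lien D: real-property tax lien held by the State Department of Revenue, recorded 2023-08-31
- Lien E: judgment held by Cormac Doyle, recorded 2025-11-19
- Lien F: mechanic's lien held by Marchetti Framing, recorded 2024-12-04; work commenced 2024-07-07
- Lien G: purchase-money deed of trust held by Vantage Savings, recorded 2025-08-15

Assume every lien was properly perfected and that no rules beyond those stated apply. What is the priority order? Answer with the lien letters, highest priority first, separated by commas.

Adjusting effective dates: B is treated as recorded 2023-11-11, the work-commencement date; F is treated as recorded 2024-07-07, the work-commencement date; G was recorded within the 30-day window, so its effective date is the deed date 2025-08-04.
D, as a real-property tax lien, has superpriority and ranks first.
Among the remaining liens, by effective date: B (2023-11-11), F (2024-07-07), C (2024-09-23), G (2025-08-04), A (2025-11-06), E (2025-11-19).
D is senior to E before the subordination, so the two trade places.

E, B, F, C, G, A, D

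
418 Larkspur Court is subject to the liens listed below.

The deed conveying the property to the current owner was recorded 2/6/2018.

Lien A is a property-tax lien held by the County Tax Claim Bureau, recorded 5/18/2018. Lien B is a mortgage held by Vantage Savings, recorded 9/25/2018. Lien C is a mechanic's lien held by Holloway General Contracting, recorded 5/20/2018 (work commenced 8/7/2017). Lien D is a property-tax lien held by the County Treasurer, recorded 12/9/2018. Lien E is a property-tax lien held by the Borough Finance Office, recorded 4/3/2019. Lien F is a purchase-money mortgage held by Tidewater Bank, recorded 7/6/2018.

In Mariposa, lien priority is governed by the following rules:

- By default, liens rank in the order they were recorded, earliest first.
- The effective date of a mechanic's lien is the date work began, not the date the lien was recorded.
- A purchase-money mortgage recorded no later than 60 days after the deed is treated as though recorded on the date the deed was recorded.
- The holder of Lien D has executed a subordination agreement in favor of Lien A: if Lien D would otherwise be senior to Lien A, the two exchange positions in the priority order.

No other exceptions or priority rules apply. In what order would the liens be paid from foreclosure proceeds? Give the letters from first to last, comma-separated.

C, A, F, B, D, E

Adjusting effective dates: C's effective date is 8/7/2017, when work began; F missed the 60-day window (150 days after the deed), so its recording date stands.
Ordering by effective date: C (8/7/2017), A (5/18/2018), F (7/6/2018), B (9/25/2018), D (12/9/2018), E (4/3/2019).
D is already junior to A, so the subordination agreement changes nothing.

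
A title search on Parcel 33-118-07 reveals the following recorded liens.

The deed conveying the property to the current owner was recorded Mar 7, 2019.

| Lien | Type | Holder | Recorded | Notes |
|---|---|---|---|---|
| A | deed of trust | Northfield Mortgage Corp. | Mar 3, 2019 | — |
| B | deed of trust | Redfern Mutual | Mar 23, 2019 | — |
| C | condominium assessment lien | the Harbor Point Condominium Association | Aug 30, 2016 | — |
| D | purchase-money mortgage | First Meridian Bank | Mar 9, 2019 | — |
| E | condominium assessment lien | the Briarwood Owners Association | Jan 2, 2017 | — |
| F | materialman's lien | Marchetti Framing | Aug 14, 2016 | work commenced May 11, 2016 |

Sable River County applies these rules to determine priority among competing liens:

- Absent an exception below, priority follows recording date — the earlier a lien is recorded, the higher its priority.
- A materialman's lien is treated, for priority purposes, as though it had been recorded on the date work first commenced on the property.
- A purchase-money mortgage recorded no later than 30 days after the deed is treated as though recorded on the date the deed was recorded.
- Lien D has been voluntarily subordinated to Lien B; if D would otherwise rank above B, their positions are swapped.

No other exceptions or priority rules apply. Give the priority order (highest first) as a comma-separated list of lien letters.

Effective dates: D was recorded within the 30-day window, so its effective date is the deed date Mar 7, 2019; F relates back to May 11, 2016 (work commenced).
By effective date, earliest first: F (May 11, 2016), C (Aug 30, 2016), E (Jan 2, 2017), A (Mar 3, 2019), D (Mar 7, 2019), B (Mar 23, 2019).
The subordination applies — D was senior to B — so D and B swap.

F, C, E, A, B, D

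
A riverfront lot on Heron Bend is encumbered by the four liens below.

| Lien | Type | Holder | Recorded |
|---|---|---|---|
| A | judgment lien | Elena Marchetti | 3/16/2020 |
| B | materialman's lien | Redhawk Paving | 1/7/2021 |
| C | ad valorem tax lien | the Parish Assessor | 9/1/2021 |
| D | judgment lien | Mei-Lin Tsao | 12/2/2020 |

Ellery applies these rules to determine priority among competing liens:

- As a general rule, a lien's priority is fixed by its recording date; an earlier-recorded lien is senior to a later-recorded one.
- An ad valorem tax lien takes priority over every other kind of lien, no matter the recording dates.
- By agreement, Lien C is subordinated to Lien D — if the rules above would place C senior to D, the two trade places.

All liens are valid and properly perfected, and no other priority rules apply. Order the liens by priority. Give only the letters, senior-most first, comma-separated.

D, A, C, B

C is an ad valorem tax lien, so it outranks all other liens regardless of date.
Remaining liens by effective date: A (3/16/2020), D (12/2/2020), B (1/7/2021).
C is senior to D before the subordination, so the two trade places.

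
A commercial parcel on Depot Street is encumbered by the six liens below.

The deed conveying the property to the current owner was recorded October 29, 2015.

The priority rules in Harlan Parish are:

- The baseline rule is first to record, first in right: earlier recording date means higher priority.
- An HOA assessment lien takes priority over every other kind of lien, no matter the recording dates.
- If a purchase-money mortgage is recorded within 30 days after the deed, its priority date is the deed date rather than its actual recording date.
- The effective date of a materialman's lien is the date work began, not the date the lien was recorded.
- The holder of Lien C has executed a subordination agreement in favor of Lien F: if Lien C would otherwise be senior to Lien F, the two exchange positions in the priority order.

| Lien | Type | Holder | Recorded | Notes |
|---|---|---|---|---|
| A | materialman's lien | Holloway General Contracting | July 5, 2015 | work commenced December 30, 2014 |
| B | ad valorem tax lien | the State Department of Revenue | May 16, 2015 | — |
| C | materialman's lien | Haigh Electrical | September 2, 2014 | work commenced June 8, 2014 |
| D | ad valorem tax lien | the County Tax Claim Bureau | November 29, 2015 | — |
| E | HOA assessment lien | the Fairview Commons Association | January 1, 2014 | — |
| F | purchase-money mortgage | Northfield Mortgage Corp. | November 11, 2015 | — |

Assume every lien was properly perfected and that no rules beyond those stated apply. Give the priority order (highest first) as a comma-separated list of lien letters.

E, F, A, B, C, D

Adjusting effective dates: A relates back to December 30, 2014 (work commenced); C's effective date is June 8, 2014, when work began; F's effective date is the deed date, October 29, 2015.
E is an HOA assessment lien and takes priority over every other lien.
The other liens, earliest effective date first: C (June 8, 2014), A (December 30, 2014), B (May 16, 2015), F (October 29, 2015), D (November 29, 2015).
Because C would otherwise rank above F, the subordination swaps them.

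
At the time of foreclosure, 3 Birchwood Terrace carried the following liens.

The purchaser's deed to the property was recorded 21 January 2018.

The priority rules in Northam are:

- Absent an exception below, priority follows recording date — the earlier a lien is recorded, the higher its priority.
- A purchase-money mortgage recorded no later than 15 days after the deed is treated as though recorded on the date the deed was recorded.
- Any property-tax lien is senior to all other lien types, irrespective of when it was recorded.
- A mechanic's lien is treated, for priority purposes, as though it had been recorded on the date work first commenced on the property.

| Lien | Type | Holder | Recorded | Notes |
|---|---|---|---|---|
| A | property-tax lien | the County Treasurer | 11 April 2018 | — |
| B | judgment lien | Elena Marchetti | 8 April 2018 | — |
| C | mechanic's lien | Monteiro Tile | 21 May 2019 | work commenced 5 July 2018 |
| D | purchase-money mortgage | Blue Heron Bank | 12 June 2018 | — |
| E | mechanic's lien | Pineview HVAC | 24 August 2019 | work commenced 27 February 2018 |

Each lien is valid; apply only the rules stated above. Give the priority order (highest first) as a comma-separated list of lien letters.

Effective dates after the stated exceptions: C relates back to 5 July 2018 (work commenced); D was recorded 142 days after the deed, outside the 15-day window, so it keeps its recording date; E is treated as recorded 27 February 2018, the work-commencement date.
As a property-tax lien, A is senior to every other lien.
Remaining liens by effective date: E (27 February 2018), B (8 April 2018), D (12 June 2018), C (5 July 2018).

A, E, B, D, C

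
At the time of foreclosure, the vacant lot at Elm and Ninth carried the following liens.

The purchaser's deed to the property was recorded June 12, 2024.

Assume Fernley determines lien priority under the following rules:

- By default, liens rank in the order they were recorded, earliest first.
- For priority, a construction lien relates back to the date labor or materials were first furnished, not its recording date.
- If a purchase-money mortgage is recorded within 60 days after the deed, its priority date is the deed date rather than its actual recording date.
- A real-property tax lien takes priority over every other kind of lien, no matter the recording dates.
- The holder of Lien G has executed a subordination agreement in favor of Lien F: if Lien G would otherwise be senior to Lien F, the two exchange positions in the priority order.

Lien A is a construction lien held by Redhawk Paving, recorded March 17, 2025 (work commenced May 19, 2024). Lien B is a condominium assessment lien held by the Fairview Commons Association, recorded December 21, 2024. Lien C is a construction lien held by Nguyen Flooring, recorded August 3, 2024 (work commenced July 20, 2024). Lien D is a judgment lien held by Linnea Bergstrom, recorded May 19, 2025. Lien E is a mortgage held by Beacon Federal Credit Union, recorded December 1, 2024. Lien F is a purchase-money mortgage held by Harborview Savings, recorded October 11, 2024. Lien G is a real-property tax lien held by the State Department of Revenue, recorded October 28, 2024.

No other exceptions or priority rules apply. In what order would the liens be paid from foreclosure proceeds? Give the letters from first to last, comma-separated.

F, A, C, G, E, B, D

Effective dates: A's effective date is May 19, 2024, when work began; C's effective date is July 20, 2024, when work began; F missed the 60-day window (121 days after the deed), so its recording date stands.
G is a real-property tax lien, so it outranks all other liens regardless of date.
Ordering the rest by effective date: A (May 19, 2024), C (July 20, 2024), F (October 11, 2024), E (December 1, 2024), B (December 21, 2024), D (May 19, 2025).
Because G would otherwise rank above F, the subordination swaps them.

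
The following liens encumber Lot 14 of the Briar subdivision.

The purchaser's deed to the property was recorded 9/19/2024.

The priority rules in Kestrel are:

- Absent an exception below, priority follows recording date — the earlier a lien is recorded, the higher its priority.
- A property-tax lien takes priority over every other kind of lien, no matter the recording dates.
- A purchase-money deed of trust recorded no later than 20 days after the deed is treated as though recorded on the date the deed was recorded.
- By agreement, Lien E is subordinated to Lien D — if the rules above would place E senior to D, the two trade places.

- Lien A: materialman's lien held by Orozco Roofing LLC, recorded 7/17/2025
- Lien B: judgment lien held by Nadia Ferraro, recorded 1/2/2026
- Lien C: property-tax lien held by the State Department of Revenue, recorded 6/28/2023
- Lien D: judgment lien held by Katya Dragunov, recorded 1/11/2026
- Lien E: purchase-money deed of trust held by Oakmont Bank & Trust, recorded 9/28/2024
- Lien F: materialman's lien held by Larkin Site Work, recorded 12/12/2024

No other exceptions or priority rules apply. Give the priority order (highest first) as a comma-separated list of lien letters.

C, D, F, A, B, E

Effective dates: E was recorded within the 20-day window, so its effective date is the deed date 9/19/2024.
C, as a property-tax lien, has superpriority and ranks first.
Remaining liens by effective date: E (9/19/2024), F (12/12/2024), A (7/17/2025), B (1/2/2026), D (1/11/2026).
E would otherwise be senior to D, so under the subordination agreement E and D exchange positions.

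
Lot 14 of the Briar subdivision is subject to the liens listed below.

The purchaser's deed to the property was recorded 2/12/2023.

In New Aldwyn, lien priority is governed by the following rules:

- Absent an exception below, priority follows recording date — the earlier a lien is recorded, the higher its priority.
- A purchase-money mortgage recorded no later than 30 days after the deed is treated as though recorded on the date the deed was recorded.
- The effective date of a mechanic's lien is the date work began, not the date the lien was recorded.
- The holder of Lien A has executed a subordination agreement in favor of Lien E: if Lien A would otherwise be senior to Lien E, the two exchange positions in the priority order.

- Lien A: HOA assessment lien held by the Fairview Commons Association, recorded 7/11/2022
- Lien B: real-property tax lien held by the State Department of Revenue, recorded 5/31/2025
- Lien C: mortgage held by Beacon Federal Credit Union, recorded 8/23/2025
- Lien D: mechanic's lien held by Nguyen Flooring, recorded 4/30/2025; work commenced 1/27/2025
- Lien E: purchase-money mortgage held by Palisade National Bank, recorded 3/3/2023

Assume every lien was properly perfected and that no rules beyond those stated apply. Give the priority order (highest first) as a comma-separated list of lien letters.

Effective dates after the stated exceptions: D's effective date is 1/27/2025, when work began; E relates back to the deed date 2/12/2023.
Ordering by effective date: A (7/11/2022), E (2/12/2023), D (1/27/2025), B (5/31/2025), C (8/23/2025).
A would otherwise be senior to E, so under the subordination agreement A and E exchange positions.

E, A, D, B, C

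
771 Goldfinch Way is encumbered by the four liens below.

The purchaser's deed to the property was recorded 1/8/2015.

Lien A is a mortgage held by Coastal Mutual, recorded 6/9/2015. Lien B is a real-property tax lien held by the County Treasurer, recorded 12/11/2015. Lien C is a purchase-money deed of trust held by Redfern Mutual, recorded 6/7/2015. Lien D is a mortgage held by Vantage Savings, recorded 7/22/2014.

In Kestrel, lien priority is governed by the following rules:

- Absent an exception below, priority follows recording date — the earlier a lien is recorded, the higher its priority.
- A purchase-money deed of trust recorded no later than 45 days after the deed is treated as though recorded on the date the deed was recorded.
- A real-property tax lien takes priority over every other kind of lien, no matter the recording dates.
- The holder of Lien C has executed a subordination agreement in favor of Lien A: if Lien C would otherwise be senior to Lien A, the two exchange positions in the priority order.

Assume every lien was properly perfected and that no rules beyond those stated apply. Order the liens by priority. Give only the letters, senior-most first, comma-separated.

First, effective dates: C was recorded 150 days after the deed — beyond 45 days — so no relation-back applies.
B is a real-property tax lien, so it outranks all other liens regardless of date.
Remaining liens by effective date: D (7/22/2014), C (6/7/2015), A (6/9/2015).
Because C would otherwise rank above A, the subordination swaps them.

B, D, A, C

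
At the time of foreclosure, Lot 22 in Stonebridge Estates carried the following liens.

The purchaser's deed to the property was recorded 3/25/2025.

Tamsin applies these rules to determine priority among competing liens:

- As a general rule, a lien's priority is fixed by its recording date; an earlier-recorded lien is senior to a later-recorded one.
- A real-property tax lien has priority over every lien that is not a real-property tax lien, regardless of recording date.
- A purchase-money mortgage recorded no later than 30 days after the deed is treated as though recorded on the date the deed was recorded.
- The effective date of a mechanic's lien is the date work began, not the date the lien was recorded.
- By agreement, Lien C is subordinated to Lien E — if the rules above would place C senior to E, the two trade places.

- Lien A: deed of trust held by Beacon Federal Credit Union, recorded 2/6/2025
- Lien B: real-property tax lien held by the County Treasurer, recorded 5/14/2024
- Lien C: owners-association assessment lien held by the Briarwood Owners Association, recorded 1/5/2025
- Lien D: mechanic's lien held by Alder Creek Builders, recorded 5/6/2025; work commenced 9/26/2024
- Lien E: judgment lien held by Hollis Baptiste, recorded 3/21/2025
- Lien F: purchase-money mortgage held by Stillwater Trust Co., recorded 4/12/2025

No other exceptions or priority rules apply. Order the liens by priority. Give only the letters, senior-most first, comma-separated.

Effective dates after the stated exceptions: D relates back to 9/26/2024 (work commenced); F was recorded within the 30-day window, so its effective date is the deed date 3/25/2025.
B is a real-property tax lien and takes priority over every other lien.
Ordering the rest by effective date: D (9/26/2024), C (1/5/2025), A (2/6/2025), E (3/21/2025), F (3/25/2025).
C is senior to E before the subordination, so the two trade places.

B, D, E, A, C, F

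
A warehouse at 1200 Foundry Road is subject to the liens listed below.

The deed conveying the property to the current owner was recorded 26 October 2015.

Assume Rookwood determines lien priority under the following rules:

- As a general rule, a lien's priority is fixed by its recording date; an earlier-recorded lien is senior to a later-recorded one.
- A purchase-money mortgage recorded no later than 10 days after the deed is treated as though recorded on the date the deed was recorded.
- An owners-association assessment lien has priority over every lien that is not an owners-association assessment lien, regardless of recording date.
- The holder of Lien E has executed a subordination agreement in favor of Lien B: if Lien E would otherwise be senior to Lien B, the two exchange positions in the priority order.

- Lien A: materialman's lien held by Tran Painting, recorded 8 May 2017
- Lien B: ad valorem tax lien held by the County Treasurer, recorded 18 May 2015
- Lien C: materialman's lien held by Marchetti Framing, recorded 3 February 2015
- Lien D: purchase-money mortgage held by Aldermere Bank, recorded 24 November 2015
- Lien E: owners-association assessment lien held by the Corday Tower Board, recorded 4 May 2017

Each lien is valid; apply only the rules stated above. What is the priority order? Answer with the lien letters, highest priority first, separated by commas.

B, C, E, D, A

First, effective dates: D was recorded 29 days after the deed — beyond 10 days — so no relation-back applies.
E is an owners-association assessment lien and takes priority over every other lien.
Ordering the rest by effective date: C (3 February 2015), B (18 May 2015), D (24 November 2015), A (8 May 2017).
E would otherwise be senior to B, so under the subordination agreement E and B exchange positions.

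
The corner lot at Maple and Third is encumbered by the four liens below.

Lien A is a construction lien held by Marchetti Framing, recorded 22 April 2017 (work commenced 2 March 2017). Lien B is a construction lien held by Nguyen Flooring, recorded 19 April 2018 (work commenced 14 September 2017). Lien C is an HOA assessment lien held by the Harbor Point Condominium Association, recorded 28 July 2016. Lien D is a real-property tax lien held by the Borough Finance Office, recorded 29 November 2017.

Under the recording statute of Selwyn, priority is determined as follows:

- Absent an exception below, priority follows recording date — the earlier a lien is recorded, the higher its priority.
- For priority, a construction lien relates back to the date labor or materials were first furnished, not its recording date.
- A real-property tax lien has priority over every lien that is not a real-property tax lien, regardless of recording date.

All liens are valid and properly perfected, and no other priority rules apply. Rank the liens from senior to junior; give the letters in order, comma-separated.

D, C, A, B

Adjusting effective dates: A is treated as recorded 2 March 2017, the work-commencement date; B's effective date is 14 September 2017, when work began.
As a real-property tax lien, D is senior to every other lien.
Among the remaining liens, by effective date: C (28 July 2016), A (2 March 2017), B (14 September 2017).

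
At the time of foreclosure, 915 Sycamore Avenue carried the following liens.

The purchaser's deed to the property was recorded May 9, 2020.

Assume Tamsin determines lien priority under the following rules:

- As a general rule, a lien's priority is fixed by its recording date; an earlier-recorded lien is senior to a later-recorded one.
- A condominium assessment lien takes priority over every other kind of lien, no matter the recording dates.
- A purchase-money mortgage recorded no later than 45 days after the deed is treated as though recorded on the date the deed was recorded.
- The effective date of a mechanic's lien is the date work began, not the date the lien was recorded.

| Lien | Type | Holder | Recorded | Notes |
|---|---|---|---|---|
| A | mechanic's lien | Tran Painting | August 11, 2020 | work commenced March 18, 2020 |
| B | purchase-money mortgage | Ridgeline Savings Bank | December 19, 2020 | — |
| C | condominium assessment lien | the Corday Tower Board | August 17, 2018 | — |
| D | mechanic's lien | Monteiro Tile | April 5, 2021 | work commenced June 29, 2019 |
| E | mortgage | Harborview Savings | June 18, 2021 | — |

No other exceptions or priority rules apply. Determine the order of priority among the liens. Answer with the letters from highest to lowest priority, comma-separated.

Effective dates after the stated exceptions: A's effective date is March 18, 2020, when work began; B was recorded 224 days after the deed — beyond 45 days — so no relation-back applies; D is treated as recorded June 29, 2019, the work-commencement date.
C is a condominium assessment lien and takes priority over every other lien.
Remaining liens by effective date: D (June 29, 2019), A (March 18, 2020), B (December 19, 2020), E (June 18, 2021).

C, D, A, B, E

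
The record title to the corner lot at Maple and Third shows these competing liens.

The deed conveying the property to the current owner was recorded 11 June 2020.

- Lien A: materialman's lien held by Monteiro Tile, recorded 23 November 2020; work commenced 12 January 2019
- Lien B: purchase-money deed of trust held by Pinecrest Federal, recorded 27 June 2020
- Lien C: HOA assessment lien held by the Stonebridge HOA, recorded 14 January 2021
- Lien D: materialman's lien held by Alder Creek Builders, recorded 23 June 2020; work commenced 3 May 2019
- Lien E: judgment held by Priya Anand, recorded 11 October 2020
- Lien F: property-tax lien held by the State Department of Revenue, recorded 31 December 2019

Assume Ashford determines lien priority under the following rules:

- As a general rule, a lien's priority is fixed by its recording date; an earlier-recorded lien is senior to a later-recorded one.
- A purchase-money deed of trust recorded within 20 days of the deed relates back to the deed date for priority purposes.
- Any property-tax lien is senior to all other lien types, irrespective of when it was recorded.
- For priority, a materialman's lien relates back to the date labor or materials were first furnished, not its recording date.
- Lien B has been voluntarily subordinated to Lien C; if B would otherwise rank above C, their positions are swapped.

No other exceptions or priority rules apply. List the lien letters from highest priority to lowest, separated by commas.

Adjusting effective dates: A is treated as recorded 12 January 2019, the work-commencement date; B relates back to the deed date 11 June 2020; D's effective date is 3 May 2019, when work began.
As a property-tax lien, F is senior to every other lien.
Remaining liens by effective date: A (12 January 2019), D (3 May 2019), B (11 June 2020), E (11 October 2020), C (14 January 2021).
The subordination applies — B was senior to C — so B and C swap.

F, A, D, C, E, B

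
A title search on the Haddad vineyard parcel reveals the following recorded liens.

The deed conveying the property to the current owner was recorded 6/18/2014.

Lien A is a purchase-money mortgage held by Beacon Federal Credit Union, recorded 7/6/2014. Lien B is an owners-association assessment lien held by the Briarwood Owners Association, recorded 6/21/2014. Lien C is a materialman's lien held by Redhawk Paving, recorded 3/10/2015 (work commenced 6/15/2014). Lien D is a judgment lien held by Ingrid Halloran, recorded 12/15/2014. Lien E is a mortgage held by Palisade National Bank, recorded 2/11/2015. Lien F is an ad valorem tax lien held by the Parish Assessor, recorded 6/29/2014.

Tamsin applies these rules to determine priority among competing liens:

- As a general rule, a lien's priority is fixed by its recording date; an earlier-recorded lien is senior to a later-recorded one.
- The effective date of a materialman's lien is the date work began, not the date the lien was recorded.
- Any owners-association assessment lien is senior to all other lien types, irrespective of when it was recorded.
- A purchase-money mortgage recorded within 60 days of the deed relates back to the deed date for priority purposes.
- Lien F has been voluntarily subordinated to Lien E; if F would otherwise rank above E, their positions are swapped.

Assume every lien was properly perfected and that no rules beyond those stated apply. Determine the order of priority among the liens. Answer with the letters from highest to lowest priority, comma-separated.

Effective dates after the stated exceptions: A's effective date is the deed date, 6/18/2014; C relates back to 6/15/2014 (work commenced).
As an owners-association assessment lien, B is senior to every other lien.
The other liens, earliest effective date first: C (6/15/2014), A (6/18/2014), F (6/29/2014), D (12/15/2014), E (2/11/2015).
The subordination applies — F was senior to E — so F and E swap.

B, C, A, E, D, F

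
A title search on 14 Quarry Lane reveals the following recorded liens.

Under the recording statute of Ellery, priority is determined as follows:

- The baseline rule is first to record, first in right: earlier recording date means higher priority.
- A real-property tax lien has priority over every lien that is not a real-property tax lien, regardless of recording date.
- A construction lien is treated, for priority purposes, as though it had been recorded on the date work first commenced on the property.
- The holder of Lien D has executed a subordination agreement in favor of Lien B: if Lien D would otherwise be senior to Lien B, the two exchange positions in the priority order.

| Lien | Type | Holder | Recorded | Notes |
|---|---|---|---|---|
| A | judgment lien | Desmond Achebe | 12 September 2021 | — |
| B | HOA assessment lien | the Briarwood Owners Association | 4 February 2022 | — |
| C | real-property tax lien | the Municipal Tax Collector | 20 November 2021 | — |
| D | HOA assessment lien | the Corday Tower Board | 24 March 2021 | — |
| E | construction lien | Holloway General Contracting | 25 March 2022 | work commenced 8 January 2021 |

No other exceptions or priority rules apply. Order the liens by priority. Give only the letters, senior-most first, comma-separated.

Adjusting effective dates: E's effective date is 8 January 2021, when work began.
C, as a real-property tax lien, has superpriority and ranks first.
Among the remaining liens, by effective date: E (8 January 2021), D (24 March 2021), A (12 September 2021), B (4 February 2022).
Because D would otherwise rank above B, the subordination swaps them.

C, E, B, A, D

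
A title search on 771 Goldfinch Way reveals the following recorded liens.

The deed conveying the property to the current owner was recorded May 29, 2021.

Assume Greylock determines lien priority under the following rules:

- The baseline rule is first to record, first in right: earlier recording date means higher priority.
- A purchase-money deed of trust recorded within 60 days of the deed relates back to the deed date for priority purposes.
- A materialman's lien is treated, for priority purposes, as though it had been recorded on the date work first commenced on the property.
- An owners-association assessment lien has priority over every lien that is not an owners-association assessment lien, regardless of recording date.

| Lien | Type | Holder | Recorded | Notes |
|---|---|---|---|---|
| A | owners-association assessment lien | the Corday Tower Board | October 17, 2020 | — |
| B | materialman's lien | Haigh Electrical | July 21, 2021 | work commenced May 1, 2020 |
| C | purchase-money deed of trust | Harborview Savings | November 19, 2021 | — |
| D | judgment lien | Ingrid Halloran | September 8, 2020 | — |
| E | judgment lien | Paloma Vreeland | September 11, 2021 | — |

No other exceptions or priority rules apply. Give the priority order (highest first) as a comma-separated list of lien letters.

Effective dates after the stated exceptions: B relates back to May 1, 2020 (work commenced); C missed the 60-day window (174 days after the deed), so its recording date stands.
A is an owners-association assessment lien, so it outranks all other liens regardless of date.
The other liens, earliest effective date first: B (May 1, 2020), D (September 8, 2020), E (September 11, 2021), C (November 19, 2021).

A, B, D, E, C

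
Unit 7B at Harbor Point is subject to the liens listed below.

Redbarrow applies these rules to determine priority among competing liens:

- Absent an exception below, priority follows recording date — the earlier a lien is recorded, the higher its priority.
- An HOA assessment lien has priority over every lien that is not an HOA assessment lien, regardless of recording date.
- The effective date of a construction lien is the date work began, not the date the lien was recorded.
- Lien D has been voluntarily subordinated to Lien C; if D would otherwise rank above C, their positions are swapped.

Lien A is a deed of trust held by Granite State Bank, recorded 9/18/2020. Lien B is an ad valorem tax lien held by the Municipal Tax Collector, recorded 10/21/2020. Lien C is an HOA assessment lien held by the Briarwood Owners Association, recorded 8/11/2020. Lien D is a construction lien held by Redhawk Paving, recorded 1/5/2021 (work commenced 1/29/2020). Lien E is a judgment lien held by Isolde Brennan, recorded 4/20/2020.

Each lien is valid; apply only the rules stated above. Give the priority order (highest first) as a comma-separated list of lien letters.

Effective dates: D relates back to 1/29/2020 (work commenced).
C is an HOA assessment lien, so it outranks all other liens regardless of date.
Remaining liens by effective date: D (1/29/2020), E (4/20/2020), A (9/18/2020), B (10/21/2020).
Since D is not senior to C, the subordination leaves the order unchanged.

C, D, E, A, B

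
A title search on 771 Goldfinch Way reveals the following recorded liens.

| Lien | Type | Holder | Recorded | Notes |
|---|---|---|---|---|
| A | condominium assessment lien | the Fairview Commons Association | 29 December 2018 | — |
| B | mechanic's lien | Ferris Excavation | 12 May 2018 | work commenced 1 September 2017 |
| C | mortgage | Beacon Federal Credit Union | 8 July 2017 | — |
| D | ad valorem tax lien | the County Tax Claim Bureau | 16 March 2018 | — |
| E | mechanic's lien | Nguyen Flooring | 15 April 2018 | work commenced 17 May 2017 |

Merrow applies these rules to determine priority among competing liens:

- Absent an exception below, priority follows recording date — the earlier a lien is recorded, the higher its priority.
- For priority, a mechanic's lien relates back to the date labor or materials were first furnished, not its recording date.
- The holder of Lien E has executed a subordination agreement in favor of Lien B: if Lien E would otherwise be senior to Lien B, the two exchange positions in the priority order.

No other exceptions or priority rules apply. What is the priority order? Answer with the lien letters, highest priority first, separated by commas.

Adjusting effective dates: B is treated as recorded 1 September 2017, the work-commencement date; E's effective date is 17 May 2017, when work began.
Sorted by effective date: E (17 May 2017), C (8 July 2017), B (1 September 2017), D (16 March 2018), A (29 December 2018).
E would otherwise be senior to B, so under the subordination agreement E and B exchange positions.

B, C, E, D, A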